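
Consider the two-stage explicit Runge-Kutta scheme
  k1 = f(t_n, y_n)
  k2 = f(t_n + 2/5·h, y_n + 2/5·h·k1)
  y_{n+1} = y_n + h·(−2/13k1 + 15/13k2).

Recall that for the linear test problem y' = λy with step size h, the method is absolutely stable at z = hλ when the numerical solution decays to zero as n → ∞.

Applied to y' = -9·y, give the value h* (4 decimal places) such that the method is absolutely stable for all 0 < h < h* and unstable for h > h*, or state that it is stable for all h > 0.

On y'=λy, z=hλ:
  k1=λy_n ⇒ h·k1=z·y_n;  k2=λ(1+2/5z)y_n ⇒ h·k2=z(1+2/5z)y_n
  y_{n+1}/y_n = 1 − 2/13z + 15/13z(1+2/5z) = 1 + z + 6/13z²
  Hence R(z) = 1 + z + 6/13z².

Need |R(x)|<1, x<0.
x=-1.07: |R|=0.4584
R=1: x+6/13x²=0 ⇒ x=−13/6=-2.1667; min R=1−1/(4·6/13)=0.4583>−1
Confirm numerically:
  x=-1.954: |R|=0.80821 <1
  x=-1.078: |R|=0.45835 <1
  x=-0.950: |R|=0.46654 <1
  x=-2.558: |R|=1.46201 >1
  x=-2.261: |R|=1.09844 >1
Stable set (-2.1667, 0).

(-2.1667,0); λ=-9 ⇒ h* = (13/6)/9 = 0.2407.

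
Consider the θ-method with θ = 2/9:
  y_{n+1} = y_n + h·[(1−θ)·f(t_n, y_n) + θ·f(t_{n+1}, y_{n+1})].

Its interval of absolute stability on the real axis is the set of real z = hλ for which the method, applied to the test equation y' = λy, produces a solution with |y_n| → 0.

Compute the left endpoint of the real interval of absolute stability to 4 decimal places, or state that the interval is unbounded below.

left endpoint -3.6000.

On y'=λy, z=hλ:
  y_{n+1} = y_n + z·[7/9·y_n + 2/9·y_{n+1}] ⇒ (1 − 2/9z)y_{n+1} = (1 + 7/9z)y_n
  ⇒ R(z) = (1 + 7/9z)/(1 − 2/9z).

Boundary: |R(x)|=1, x<0.
x=-0.82: |R|=0.3064
R=−1: 1+7/9x = −1+2/9x ⇒ -5/9x=2 ⇒ x=2/(-5/9)=-3.6000
Confirm numerically:
  x=-3.424: |R|=0.94447 <1
  x=-3.104: |R|=0.83693 <1
  x=-2.765: |R|=0.71266 <1
  x=-1.827: |R|=0.29943 <1
  x=-4.119: |R|=1.15054 >1
  x=-3.797: |R|=1.05936 >1
Interval (-3.6000, 0).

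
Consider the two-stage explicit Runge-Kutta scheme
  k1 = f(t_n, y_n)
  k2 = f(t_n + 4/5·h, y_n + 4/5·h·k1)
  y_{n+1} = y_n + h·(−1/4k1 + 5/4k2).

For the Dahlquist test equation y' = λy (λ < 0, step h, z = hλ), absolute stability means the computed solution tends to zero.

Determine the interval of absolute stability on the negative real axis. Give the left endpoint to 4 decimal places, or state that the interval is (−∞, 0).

Set f=λy, z=hλ:
  k1=λy_n ⇒ h·k1=z·y_n;  k2=λ(1+4/5z)y_n ⇒ h·k2=z(1+4/5z)y_n
  y_{n+1}/y_n = 1 − 1/4z + 5/4z(1+4/5z) = 1 + z + z²
  ⇒ R(z) = 1 + z + z².

Need |R(x)|<1, x<0.
x=-1.21: |R|=1.2541
R=1: x+1x²=0 ⇒ x=−1=-1.0000; min R=1−1/(4·1)=0.7500>−1
Confirm numerically:
  x=-0.886: |R|=0.89900 <1
  x=-0.706: |R|=0.79244 <1
  x=-0.534: |R|=0.75116 <1
  x=-0.472: |R|=0.75078 <1
  x=-1.426: |R|=1.60748 >1
  x=-1.142: |R|=1.16216 >1
So |R|<1 on (-1.0000, 0).

z∈(-1.0000,0).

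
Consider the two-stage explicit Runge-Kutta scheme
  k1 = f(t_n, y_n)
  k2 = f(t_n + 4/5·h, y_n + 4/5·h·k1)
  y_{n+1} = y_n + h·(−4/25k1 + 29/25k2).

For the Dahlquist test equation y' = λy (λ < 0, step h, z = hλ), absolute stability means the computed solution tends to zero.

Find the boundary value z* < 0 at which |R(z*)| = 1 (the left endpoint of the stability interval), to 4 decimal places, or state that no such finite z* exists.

On y'=λy, z=hλ:
  k1=λy_n ⇒ h·k1=z·y_n;  k2=λ(1+4/5z)y_n ⇒ h·k2=z(1+4/5z)y_n
  y_{n+1}/y_n = 1 − 4/25z + 29/25z(1+4/5z) = 1 + z + 116/125z²
  so R(z) = 1 + z + 116/125z².

Solve |R(x)|<1 on ℝ⁻.
x=-0.52: |R|=0.7309
R=1: x+116/125x²=0 ⇒ x=−125/116=-1.0776; min R=1−1/(4·116/125)=0.7306>−1
Confirm numerically:
  x=-0.964: |R|=0.89839 <1
  x=-0.603: |R|=0.73443 <1
  x=-0.490: |R|=0.73281 <1
  x=-1.621: |R|=1.81745 >1
  x=-1.448: |R|=1.49774 >1
  x=-1.363: |R|=1.36101 >1
So |R|<1 on (-1.0776, 0).

left endpoint -1.0776.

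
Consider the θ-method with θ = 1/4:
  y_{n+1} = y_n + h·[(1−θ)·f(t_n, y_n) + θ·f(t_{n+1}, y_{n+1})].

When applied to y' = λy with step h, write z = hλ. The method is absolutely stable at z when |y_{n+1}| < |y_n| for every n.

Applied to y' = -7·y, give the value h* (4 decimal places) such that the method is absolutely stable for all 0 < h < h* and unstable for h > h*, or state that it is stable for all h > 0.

(-4.0000,0); λ=-7 ⇒ h* = (4)/7 = 0.5714.

Set f=λy, z=hλ:
  y_{n+1} = y_n + z·[3/4·y_n + 1/4·y_{n+1}] ⇒ (1 − 1/4z)y_{n+1} = (1 + 3/4z)y_n
  Hence R(z) = (1 + 3/4z)/(1 − 1/4z).

Boundary: |R(x)|=1, x<0.
x=-0.94: |R|=0.2389
R=−1: 1+3/4x = −1+1/4x ⇒ -1/2x=2 ⇒ x=2/(-1/2)=-4.0000
Confirm numerically:
  x=-3.859: |R|=0.96412 <1
  x=-2.799: |R|=0.64671 <1
  x=-2.301: |R|=0.46072 <1
  x=-4.490: |R|=1.11543 >1
  x=-4.074: |R|=1.01833 >1
  x=-4.031: |R|=1.00772 >1
Interval (-4.0000, 0).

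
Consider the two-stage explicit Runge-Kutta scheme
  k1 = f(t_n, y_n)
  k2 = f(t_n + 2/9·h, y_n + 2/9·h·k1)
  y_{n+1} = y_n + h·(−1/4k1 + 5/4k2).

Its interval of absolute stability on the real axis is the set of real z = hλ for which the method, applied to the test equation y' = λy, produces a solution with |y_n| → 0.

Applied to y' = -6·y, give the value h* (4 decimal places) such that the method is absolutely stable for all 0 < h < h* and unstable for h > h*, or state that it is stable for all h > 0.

With y'=λy (z=hλ):
  k1=λy_n ⇒ h·k1=z·y_n;  k2=λ(1+2/9z)y_n ⇒ h·k2=z(1+2/9z)y_n
  y_{n+1}/y_n = 1 − 1/4z + 5/4z(1+2/9z) = 1 + z + 5/18z²
  ⇒ R(z) = 1 + z + 5/18z².

Find x<0 with |R(x)|<1.
x=-0.68: |R|=0.4484
R=1: x+5/18x²=0 ⇒ x=−18/5=-3.6000; min R=1−1/(4·5/18)=0.1000>−1
Confirm numerically:
  x=-2.632: |R|=0.29228 <1
  x=-2.481: |R|=0.22882 <1
  x=-2.019: |R|=0.11332 <1
  x=-4.087: |R|=1.55288 >1
  x=-3.745: |R|=1.15084 >1
  x=-3.662: |R|=1.06307 >1
Stable set (-3.6000, 0).

(-3.6000,0); λ=-6 ⇒ h* = (18/5)/6 = 0.6000.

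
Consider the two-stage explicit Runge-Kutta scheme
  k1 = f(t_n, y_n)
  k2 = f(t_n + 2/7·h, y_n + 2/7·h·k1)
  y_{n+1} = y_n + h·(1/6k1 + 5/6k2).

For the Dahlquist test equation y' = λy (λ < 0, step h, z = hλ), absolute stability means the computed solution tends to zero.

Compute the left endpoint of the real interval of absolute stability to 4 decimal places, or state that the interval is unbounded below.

left endpoint -4.2000.

With y'=λy (z=hλ):
  k1=λy_n ⇒ h·k1=z·y_n;  k2=λ(1+2/7z)y_n ⇒ h·k2=z(1+2/7z)y_n
  y_{n+1}/y_n = 1 + 1/6z + 5/6z(1+2/7z) = 1 + z + 5/21z²
  ⇒ R(z) = 1 + z + 5/21z².

Need |R(x)|<1, x<0.
x=-1.5: |R|=0.0357
R=1: x+5/21x²=0 ⇒ x=−21/5=-4.2000; min R=1−1/(4·5/21)=-0.0500>−1
Confirm numerically:
  x=-3.755: |R|=0.60215 <1
  x=-3.706: |R|=0.56410 <1
  x=-2.862: |R|=0.08825 <1
  x=-4.565: |R|=1.39672 >1
  x=-4.347: |R|=1.15215 >1
  x=-4.249: |R|=1.04957 >1
So |R|<1 on (-4.2000, 0).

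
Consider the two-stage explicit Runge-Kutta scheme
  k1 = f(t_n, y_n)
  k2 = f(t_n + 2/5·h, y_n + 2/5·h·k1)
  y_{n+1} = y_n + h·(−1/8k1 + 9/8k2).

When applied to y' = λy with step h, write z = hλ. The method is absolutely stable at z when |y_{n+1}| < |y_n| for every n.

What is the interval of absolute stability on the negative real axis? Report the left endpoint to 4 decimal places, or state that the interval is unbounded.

(-2.2222, 0).

With y'=λy (z=hλ):
  k1=λy_n ⇒ h·k1=z·y_n;  k2=λ(1+2/5z)y_n ⇒ h·k2=z(1+2/5z)y_n
  y_{n+1}/y_n = 1 − 1/8z + 9/8z(1+2/5z) = 1 + z + 9/20z²
  R(z) = 1 + z + 9/20z².

Solve |R(x)|<1 on ℝ⁻.
x=-1.8: |R|=0.6580
R=1: x+9/20x²=0 ⇒ x=−20/9=-2.2222; min R=1−1/(4·9/20)=0.4444>−1
Confirm numerically:
  x=-1.513: |R|=0.51713 <1
  x=-1.305: |R|=0.46136 <1
  x=-1.301: |R|=0.46067 <1
  x=-0.942: |R|=0.45731 <1
  x=-2.642: |R|=1.49907 >1
  x=-2.267: |R|=1.04568 >1
So |R|<1 on (-2.2222, 0).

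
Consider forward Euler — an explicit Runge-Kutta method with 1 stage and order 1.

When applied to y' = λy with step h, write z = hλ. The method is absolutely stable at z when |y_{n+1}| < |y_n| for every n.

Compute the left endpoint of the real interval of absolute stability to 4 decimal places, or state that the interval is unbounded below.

On y'=λy, z=hλ:
  order 1, 1-stage ⇒ R(z)=1+z
  (e.g. R(-0.95)=0.05000, |R|=0.05000)

Find x<0 with |R(x)|<1.
x=-0.95: |R|=0.0500
|R(-1.58)|=0.5800 |R(-1.53)|=0.5300 |R(-0.81)|=0.1900
Bisect:
  x_lo=-2.6383 |R|=1.6383  x_hi=-0.2727 |R|=0.7273
  mid=-1.45546 |R|=0.45546 →hi
  mid=-2.04685 |R|=1.04685 →lo
  mid=-1.75116 |R|=0.75116 →hi
  mid=-1.89901 |R|=0.89901 →hi
  mid=-1.97293 |R|=0.97293 →hi
  mid=-2.00989 |R|=1.00989 →lo
  mid=-1.99141 |R|=0.99141 →hi
  mid=-2.00065 |R|=1.00065 →lo
  mid=-1.99603 |R|=0.99603 →hi
  mid=-1.99834 |R|=0.99834 →hi
  ...
  [-2.00007,-1.99993] ⇒ x*=-2.0000
Stable set (-2.0000, 0).

left endpoint -2.0000.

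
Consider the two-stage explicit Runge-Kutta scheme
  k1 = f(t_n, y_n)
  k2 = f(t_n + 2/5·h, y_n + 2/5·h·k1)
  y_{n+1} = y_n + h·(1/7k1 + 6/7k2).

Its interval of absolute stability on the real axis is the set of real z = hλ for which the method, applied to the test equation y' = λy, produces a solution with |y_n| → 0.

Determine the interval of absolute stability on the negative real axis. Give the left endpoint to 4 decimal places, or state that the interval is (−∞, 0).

Test eqn y'=λy, z=hλ:
  k1=λy_n ⇒ h·k1=z·y_n;  k2=λ(1+2/5z)y_n ⇒ h·k2=z(1+2/5z)y_n
  y_{n+1}/y_n = 1 + 1/7z + 6/7z(1+2/5z) = 1 + z + 12/35z²
  Hence R(z) = 1 + z + 12/35z².

Boundary: |R(x)|=1, x<0.
x=-0.89: |R|=0.3816
R=1: x+12/35x²=0 ⇒ x=−35/12=-2.9167; min R=1−1/(4·12/35)=0.2708>−1
Confirm numerically:
  x=-2.213: |R|=0.46610 <1
  x=-2.103: |R|=0.41332 <1
  x=-2.028: |R|=0.38210 <1
  x=-1.595: |R|=0.27724 <1
  x=-3.414: |R|=1.58214 >1
  x=-3.244: |R|=1.36407 >1
Stable set (-2.9167, 0).

(-2.9167, 0).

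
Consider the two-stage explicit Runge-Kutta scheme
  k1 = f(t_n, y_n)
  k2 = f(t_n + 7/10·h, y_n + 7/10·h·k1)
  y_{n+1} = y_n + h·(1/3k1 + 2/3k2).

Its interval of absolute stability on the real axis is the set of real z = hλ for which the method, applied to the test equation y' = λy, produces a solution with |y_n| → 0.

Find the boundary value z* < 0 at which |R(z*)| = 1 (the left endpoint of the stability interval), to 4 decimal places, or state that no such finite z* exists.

Test eqn y'=λy, z=hλ:
  k1=λy_n ⇒ h·k1=z·y_n;  k2=λ(1+7/10z)y_n ⇒ h·k2=z(1+7/10z)y_n
  y_{n+1}/y_n = 1 + 1/3z + 2/3z(1+7/10z) = 1 + z + 7/15z²
  ⇒ R(z) = 1 + z + 7/15z².

Find x<0 with |R(x)|<1.
x=-1.69: |R|=0.6428
R=1: x+7/15x²=0 ⇒ x=−15/7=-2.1429; min R=1−1/(4·7/15)=0.4643>−1
Confirm numerically:
  x=-1.558: |R|=0.57477 <1
  x=-1.188: |R|=0.47063 <1
  x=-1.036: |R|=0.46487 <1
  x=-0.879: |R|=0.48157 <1
  x=-2.315: |R|=1.18597 >1
  x=-2.261: |R|=1.12466 >1
Stable set (-2.1429, 0).

z* = -2.1429.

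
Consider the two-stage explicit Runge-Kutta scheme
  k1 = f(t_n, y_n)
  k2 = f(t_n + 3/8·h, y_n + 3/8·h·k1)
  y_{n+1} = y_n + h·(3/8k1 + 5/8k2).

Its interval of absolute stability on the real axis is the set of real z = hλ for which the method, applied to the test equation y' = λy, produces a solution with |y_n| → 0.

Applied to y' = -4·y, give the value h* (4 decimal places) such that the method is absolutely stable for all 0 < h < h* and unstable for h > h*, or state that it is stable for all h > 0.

(-4.2667,0); λ=-4 ⇒ h* = (64/15)/4 = 1.0667.

With y'=λy (z=hλ):
  k1=λy_n ⇒ h·k1=z·y_n;  k2=λ(1+3/8z)y_n ⇒ h·k2=z(1+3/8z)y_n
  y_{n+1}/y_n = 1 + 3/8z + 5/8z(1+3/8z) = 1 + z + 15/64z²
  Hence R(z) = 1 + z + 15/64z².

Find x<0 with |R(x)|<1.
x=-1.47: |R|=0.0365
R=1: x+15/64x²=0 ⇒ x=−64/15=-4.2667; min R=1−1/(4·15/64)=-0.0667>−1
Confirm numerically:
  x=-4.042: |R|=0.78716 <1
  x=-2.549: |R|=0.02617 <1
  x=-1.930: |R|=0.05698 <1
  x=-1.899: |R|=0.05380 <1
  x=-4.829: |R|=1.63645 >1
  x=-4.792: |R|=1.59001 >1
  x=-4.469: |R|=1.21193 >1
Interval (-4.2667, 0).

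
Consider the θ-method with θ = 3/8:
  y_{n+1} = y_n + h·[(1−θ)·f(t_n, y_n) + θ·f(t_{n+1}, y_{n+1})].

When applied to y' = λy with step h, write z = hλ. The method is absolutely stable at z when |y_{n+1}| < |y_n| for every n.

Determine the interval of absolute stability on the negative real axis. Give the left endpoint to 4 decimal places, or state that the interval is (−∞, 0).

On y'=λy, z=hλ:
  y_{n+1} = y_n + z·[5/8·y_n + 3/8·y_{n+1}] ⇒ (1 − 3/8z)y_{n+1} = (1 + 5/8z)y_n
  so R(z) = (1 + 5/8z)/(1 − 3/8z).

Find x<0 with |R(x)|<1.
x=-0.5: |R|=0.5789
R=−1: 1+5/8x = −1+3/8x ⇒ -1/4x=2 ⇒ x=2/(-1/4)=-8.0000
Confirm numerically:
  x=-7.202: |R|=0.94609 <1
  x=-6.336: |R|=0.87678 <1
  x=-4.778: |R|=0.71147 <1
  x=-3.920: |R|=0.58704 <1
  x=-8.467: |R|=1.02796 >1
  x=-8.372: |R|=1.02247 >1
  x=-8.192: |R|=1.01179 >1
Stable set (-8.0000, 0).

(-8.0000, 0).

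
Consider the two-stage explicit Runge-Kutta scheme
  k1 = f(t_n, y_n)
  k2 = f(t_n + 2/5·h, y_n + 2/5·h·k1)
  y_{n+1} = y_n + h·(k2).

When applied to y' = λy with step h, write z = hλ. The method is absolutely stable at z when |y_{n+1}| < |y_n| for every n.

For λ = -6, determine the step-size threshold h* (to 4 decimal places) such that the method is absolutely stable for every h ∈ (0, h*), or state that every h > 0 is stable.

Test eqn y'=λy, z=hλ:
  k1=λy_n ⇒ h·k1=z·y_n;  k2=λ(1+2/5z)y_n ⇒ h·k2=z(1+2/5z)y_n
  y_{n+1}/y_n = 1 + z(1+2/5z) = 1 + z + 2/5z²
  R(z) = 1 + z + 2/5z².

Boundary: |R(x)|=1, x<0.
x=-1.75: |R|=0.4750
R=1: x+2/5x²=0 ⇒ x=−5/2=-2.5000; min R=1−1/(4·2/5)=0.3750>−1
Confirm numerically:
  x=-2.179: |R|=0.72022 <1
  x=-1.288: |R|=0.37558 <1
  x=-1.175: |R|=0.37725 <1
  x=-2.854: |R|=1.40413 >1
  x=-2.715: |R|=1.23349 >1
Stable set (-2.5000, 0).

(-2.5000,0); λ=-6 ⇒ h* = (5/2)/6 = 0.4167.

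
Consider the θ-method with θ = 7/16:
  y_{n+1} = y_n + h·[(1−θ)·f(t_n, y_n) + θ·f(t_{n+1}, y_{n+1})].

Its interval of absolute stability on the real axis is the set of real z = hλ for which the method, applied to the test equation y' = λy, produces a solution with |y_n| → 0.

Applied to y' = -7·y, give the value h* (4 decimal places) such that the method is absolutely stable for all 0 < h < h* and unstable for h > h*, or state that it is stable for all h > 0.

(-16.0000,0); λ=-7 ⇒ h* = (16)/7 = 2.2857.

With y'=λy (z=hλ):
  y_{n+1} = y_n + z·[9/16·y_n + 7/16·y_{n+1}] ⇒ (1 − 7/16z)y_{n+1} = (1 + 9/16z)y_n
  ⇒ R(z) = (1 + 9/16z)/(1 − 7/16z).

Solve |R(x)|<1 on ℝ⁻.
x=-0.74: |R|=0.4410
R=−1: 1+9/16x = −1+7/16x ⇒ -1/8x=2 ⇒ x=2/(-1/8)=-16.0000
Confirm numerically:
  x=-15.397: |R|=0.99026 <1
  x=-13.382: |R|=0.95226 <1
  x=-13.077: |R|=0.94564 <1
  x=-8.081: |R|=0.78175 <1
  x=-16.189: |R|=1.00292 >1
  x=-16.095: |R|=1.00148 >1
Stable set (-16.0000, 0).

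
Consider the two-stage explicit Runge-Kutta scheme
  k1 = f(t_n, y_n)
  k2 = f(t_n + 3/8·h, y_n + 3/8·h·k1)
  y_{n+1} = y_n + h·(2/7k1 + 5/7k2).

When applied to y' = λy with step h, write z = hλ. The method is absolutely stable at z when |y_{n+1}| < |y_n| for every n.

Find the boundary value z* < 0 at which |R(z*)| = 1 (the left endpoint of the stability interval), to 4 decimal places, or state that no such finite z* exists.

With y'=λy (z=hλ):
  k1=λy_n ⇒ h·k1=z·y_n;  k2=λ(1+3/8z)y_n ⇒ h·k2=z(1+3/8z)y_n
  y_{n+1}/y_n = 1 + 2/7z + 5/7z(1+3/8z) = 1 + z + 15/56z²
  R(z) = 1 + z + 15/56z².

Solve |R(x)|<1 on ℝ⁻.
x=-1.66: |R|=0.0781
R=1: x+15/56x²=0 ⇒ x=−56/15=-3.7333; min R=1−1/(4·15/56)=0.0667>−1
Confirm numerically:
  x=-3.292: |R|=0.61084 <1
  x=-3.198: |R|=0.54143 <1
  x=-1.963: |R|=0.06915 <1
  x=-3.986: |R|=1.26977 >1
  x=-3.880: |R|=1.15243 >1
  x=-3.812: |R|=1.08032 >1
Interval (-3.7333, 0).

left endpoint -3.7333.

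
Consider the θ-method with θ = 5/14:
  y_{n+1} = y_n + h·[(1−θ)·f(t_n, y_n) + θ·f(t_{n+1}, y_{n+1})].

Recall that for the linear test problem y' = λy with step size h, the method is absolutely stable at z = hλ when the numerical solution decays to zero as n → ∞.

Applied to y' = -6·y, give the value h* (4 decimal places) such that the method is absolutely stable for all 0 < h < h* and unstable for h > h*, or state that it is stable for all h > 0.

(-7.0000,0); λ=-6 ⇒ h* = (7)/6 = 1.1667.

On y'=λy, z=hλ:
  y_{n+1} = y_n + z·[9/14·y_n + 5/14·y_{n+1}] ⇒ (1 − 5/14z)y_{n+1} = (1 + 9/14z)y_n
  R(z) = (1 + 9/14z)/(1 − 5/14z).

Boundary: |R(x)|=1, x<0.
x=-0.32: |R|=0.7128
R=−1: 1+9/14x = −1+5/14x ⇒ -2/7x=2 ⇒ x=2/(-2/7)=-7.0000
Confirm numerically:
  x=-4.812: |R|=0.77005 <1
  x=-3.473: |R|=0.55020 <1
  x=-3.257: |R|=0.50563 <1
  x=-2.894: |R|=0.42311 <1
  x=-7.546: |R|=1.04222 >1
  x=-7.268: |R|=1.02130 >1
Interval (-7.0000, 0).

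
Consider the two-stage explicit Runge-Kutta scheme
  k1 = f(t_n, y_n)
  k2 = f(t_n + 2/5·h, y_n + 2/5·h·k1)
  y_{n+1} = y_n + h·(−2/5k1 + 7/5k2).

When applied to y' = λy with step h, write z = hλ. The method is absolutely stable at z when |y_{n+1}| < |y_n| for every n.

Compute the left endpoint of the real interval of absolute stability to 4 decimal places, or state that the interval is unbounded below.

left endpoint -1.7857.

With y'=λy (z=hλ):
  k1=λy_n ⇒ h·k1=z·y_n;  k2=λ(1+2/5z)y_n ⇒ h·k2=z(1+2/5z)y_n
  y_{n+1}/y_n = 1 − 2/5z + 7/5z(1+2/5z) = 1 + z + 14/25z²
  ⇒ R(z) = 1 + z + 14/25z².

Solve |R(x)|<1 on ℝ⁻.
x=-1.34: |R|=0.6655
R=1: x+14/25x²=0 ⇒ x=−25/14=-1.7857; min R=1−1/(4·14/25)=0.5536>−1
Confirm numerically:
  x=-1.608: |R|=0.83997 <1
  x=-1.087: |R|=0.57468 <1
  x=-0.901: |R|=0.55361 <1
  x=-0.723: |R|=0.56973 <1
  x=-2.159: |R|=1.45132 >1
  x=-1.979: |R|=1.21421 >1
  x=-1.808: |R|=1.02256 >1
Stable set (-1.7857, 0).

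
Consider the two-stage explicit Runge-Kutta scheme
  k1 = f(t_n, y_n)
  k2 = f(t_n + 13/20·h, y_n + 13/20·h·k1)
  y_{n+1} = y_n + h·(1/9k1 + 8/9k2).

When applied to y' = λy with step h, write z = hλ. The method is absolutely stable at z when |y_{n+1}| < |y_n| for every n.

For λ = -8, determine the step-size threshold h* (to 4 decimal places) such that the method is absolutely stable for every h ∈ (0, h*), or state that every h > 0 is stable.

With y'=λy (z=hλ):
  k1=λy_n ⇒ h·k1=z·y_n;  k2=λ(1+13/20z)y_n ⇒ h·k2=z(1+13/20z)y_n
  y_{n+1}/y_n = 1 + 1/9z + 8/9z(1+13/20z) = 1 + z + 26/45z²
  so R(z) = 1 + z + 26/45z².

Solve |R(x)|<1 on ℝ⁻.
x=-0.6: |R|=0.6080
R=1: x+26/45x²=0 ⇒ x=−45/26=-1.7308; min R=1−1/(4·26/45)=0.5673>−1
Confirm numerically:
  x=-1.296: |R|=0.67444 <1
  x=-0.824: |R|=0.56830 <1
  x=-0.790: |R|=0.57059 <1
  x=-1.869: |R|=1.14927 >1
  x=-1.768: |R|=1.03803 >1
Stable set (-1.7308, 0).

(-1.7308,0); λ=-8 ⇒ h* = (45/26)/8 = 0.2163.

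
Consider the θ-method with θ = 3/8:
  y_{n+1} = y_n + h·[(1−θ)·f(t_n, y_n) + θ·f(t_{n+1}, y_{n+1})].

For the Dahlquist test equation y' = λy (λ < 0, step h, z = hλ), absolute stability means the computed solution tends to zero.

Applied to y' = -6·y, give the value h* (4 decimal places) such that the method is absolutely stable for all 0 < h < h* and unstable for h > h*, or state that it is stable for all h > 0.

(-8.0000,0); λ=-6 ⇒ h* = (8)/6 = 1.3333.

With y'=λy (z=hλ):
  y_{n+1} = y_n + z·[5/8·y_n + 3/8·y_{n+1}] ⇒ (1 − 3/8z)y_{n+1} = (1 + 5/8z)y_n
  ⇒ R(z) = (1 + 5/8z)/(1 − 3/8z).

Find x<0 with |R(x)|<1.
x=-1.17: |R|=0.1868
R=−1: 1+5/8x = −1+3/8x ⇒ -1/4x=2 ⇒ x=2/(-1/4)=-8.0000
Confirm numerically:
  x=-7.851: |R|=0.99056 <1
  x=-7.220: |R|=0.94740 <1
  x=-3.805: |R|=0.56786 <1
  x=-8.294: |R|=1.01788 >1
  x=-8.175: |R|=1.01076 >1
Stable set (-8.0000, 0).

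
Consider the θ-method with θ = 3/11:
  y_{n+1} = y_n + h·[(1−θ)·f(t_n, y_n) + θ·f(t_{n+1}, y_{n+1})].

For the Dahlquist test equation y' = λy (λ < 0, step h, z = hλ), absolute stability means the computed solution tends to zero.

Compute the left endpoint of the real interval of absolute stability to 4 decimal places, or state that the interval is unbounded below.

With y'=λy (z=hλ):
  y_{n+1} = y_n + z·[8/11·y_n + 3/11·y_{n+1}] ⇒ (1 − 3/11z)y_{n+1} = (1 + 8/11z)y_n
  so R(z) = (1 + 8/11z)/(1 − 3/11z).

Find x<0 with |R(x)|<1.
x=-1.06: |R|=0.1777
R=−1: 1+8/11x = −1+3/11x ⇒ -5/11x=2 ⇒ x=2/(-5/11)=-4.4000
Confirm numerically:
  x=-4.370: |R|=0.99378 <1
  x=-3.592: |R|=0.81447 <1
  x=-2.854: |R|=0.60485 <1
  x=-2.535: |R|=0.49879 <1
  x=-4.791: |R|=1.07705 >1
  x=-4.526: |R|=1.02563 >1
  x=-4.472: |R|=1.01474 >1
Stable set (-4.4000, 0).

left endpoint -4.4000.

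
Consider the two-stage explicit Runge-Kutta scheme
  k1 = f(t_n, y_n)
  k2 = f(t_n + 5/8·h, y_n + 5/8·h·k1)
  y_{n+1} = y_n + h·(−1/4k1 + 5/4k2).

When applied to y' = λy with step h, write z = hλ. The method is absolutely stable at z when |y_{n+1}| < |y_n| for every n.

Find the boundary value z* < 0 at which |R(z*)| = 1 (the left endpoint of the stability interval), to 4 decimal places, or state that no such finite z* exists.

z* = -1.2800.

On y'=λy, z=hλ:
  k1=λy_n ⇒ h·k1=z·y_n;  k2=λ(1+5/8z)y_n ⇒ h·k2=z(1+5/8z)y_n
  y_{n+1}/y_n = 1 − 1/4z + 5/4z(1+5/8z) = 1 + z + 25/32z²
  so R(z) = 1 + z + 25/32z².

Find x<0 with |R(x)|<1.
x=-1.8: |R|=1.7313
R=1: x+25/32x²=0 ⇒ x=−32/25=-1.2800; min R=1−1/(4·25/32)=0.6800>−1
Confirm numerically:
  x=-1.142: |R|=0.87688 <1
  x=-0.707: |R|=0.68351 <1
  x=-0.589: |R|=0.68203 <1
  x=-1.638: |R|=1.45813 >1
  x=-1.307: |R|=1.02757 >1
Stable set (-1.2800, 0).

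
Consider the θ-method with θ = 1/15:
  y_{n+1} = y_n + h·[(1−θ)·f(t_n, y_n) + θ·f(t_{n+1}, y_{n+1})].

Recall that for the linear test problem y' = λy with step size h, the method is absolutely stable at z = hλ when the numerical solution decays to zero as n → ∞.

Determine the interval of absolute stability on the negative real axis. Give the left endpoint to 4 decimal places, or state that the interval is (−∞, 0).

On y'=λy, z=hλ:
  y_{n+1} = y_n + z·[14/15·y_n + 1/15·y_{n+1}] ⇒ (1 − 1/15z)y_{n+1} = (1 + 14/15z)y_n
  Hence R(z) = (1 + 14/15z)/(1 − 1/15z).

Find x<0 with |R(x)|<1.
x=-1.64: |R|=0.4784
R=−1: 1+14/15x = −1+1/15x ⇒ -13/15x=2 ⇒ x=2/(-13/15)=-2.3077
Confirm numerically:
  x=-2.287: |R|=0.98444 <1
  x=-2.188: |R|=0.90947 <1
  x=-1.684: |R|=0.51403 <1
  x=-2.699: |R|=1.28742 >1
  x=-2.457: |R|=1.11119 >1
So |R|<1 on (-2.3077, 0).

z∈(-2.3077,0).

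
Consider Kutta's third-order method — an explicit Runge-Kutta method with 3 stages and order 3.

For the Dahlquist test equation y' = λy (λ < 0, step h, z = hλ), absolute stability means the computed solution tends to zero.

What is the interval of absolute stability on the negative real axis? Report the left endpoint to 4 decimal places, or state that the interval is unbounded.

Set f=λy, z=hλ:
  order 3, 3-stage ⇒ R(z)=1+z+z^2/2+z^3/6
  (e.g. R(-1)=0.33333, |R|=0.33333)

Find x<0 with |R(x)|<1.
x=-1: |R|=0.3333
|R(-1.15)|=0.2578 |R(-0.97)|=0.3483 |R(-0.52)|=0.5918
Bisect:
  x_lo=-3.1976 |R|=2.5345  x_hi=-0.1548 |R|=0.8565
  mid=-1.67624 |R|=0.05633 →hi
  mid=-2.43694 |R|=0.87964 →hi
  mid=-2.81729 |R|=1.57560 →lo
  mid=-2.62712 |R|=1.19820 →lo
  mid=-2.53203 |R|=1.03199 →lo
  mid=-2.48449 |R|=0.95414 →hi
  mid=-2.50826 |R|=0.99264 →hi
  mid=-2.52015 |R|=1.01221 →lo
  mid=-2.51420 |R|=1.00240 →lo
  ...
  [-2.51290,-2.51272] ⇒ x*=-2.5127
Interval (-2.5127, 0).

(-2.5127, 0).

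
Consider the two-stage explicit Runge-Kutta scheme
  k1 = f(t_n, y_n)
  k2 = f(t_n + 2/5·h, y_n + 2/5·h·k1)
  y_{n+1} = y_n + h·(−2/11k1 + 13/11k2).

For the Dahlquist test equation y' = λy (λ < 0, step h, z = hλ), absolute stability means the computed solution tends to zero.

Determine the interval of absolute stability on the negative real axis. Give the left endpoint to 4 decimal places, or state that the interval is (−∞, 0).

z∈(-2.1154,0).

With y'=λy (z=hλ):
  k1=λy_n ⇒ h·k1=z·y_n;  k2=λ(1+2/5z)y_n ⇒ h·k2=z(1+2/5z)y_n
  y_{n+1}/y_n = 1 − 2/11z + 13/11z(1+2/5z) = 1 + z + 26/55z²
  so R(z) = 1 + z + 26/55z².

Find x<0 with |R(x)|<1.
x=-1.31: |R|=0.5012
R=1: x+26/55x²=0 ⇒ x=−55/26=-2.1154; min R=1−1/(4·26/55)=0.4712>−1
Confirm numerically:
  x=-2.091: |R|=0.97590 <1
  x=-1.597: |R|=0.60865 <1
  x=-1.354: |R|=0.51266 <1
  x=-1.235: |R|=0.48602 <1
  x=-2.657: |R|=1.68029 >1
  x=-2.480: |R|=1.42746 >1
  x=-2.306: |R|=1.20779 >1
So |R|<1 on (-2.1154, 0).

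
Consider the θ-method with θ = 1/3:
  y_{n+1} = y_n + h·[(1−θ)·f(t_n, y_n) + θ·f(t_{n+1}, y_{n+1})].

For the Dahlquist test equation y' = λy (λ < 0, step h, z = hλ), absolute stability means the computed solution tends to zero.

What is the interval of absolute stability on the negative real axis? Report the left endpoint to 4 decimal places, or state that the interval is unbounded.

On y'=λy, z=hλ:
  y_{n+1} = y_n + z·[2/3·y_n + 1/3·y_{n+1}] ⇒ (1 − 1/3z)y_{n+1} = (1 + 2/3z)y_n
  ⇒ R(z) = (1 + 2/3z)/(1 − 1/3z).

Find x<0 with |R(x)|<1.
x=-0.77: |R|=0.3873
R=−1: 1+2/3x = −1+1/3x ⇒ -1/3x=2 ⇒ x=2/(-1/3)=-6.0000
Confirm numerically:
  x=-5.579: |R|=0.95093 <1
  x=-5.336: |R|=0.92035 <1
  x=-5.279: |R|=0.91291 <1
  x=-4.174: |R|=0.74547 <1
  x=-6.334: |R|=1.03578 >1
  x=-6.135: |R|=1.01478 >1
So |R|<1 on (-6.0000, 0).

z∈(-6.0000,0).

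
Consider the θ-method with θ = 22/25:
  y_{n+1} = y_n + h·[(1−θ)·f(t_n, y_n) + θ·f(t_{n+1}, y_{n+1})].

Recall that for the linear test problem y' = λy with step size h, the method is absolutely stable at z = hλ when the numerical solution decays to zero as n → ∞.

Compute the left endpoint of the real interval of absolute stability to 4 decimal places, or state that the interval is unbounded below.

Test eqn y'=λy, z=hλ:
  y_{n+1} = y_n + z·[3/25·y_n + 22/25·y_{n+1}] ⇒ (1 − 22/25z)y_{n+1} = (1 + 3/25z)y_n
  Hence R(z) = (1 + 3/25z)/(1 − 22/25z).

Boundary: |R(x)|=1, x<0.
x=-0.55: |R|=0.6294
x=-2: |R|=0.2754
x=-10: |R|=0.0204
x=-100: |R|=0.1236
θ=22/25≥1/2 ⇒ |1+3/25x|<|1−22/25x| ∀x<0 ⇒ stable on all of ℝ⁻.

unbounded; (−∞, 0).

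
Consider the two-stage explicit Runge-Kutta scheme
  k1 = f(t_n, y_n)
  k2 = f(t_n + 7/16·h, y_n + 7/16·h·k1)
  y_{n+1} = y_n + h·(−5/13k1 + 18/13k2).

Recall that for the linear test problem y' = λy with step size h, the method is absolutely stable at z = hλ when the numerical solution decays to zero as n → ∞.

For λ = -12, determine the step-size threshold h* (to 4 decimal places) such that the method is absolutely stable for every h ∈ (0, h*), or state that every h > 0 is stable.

Set f=λy, z=hλ:
  k1=λy_n ⇒ h·k1=z·y_n;  k2=λ(1+7/16z)y_n ⇒ h·k2=z(1+7/16z)y_n
  y_{n+1}/y_n = 1 − 5/13z + 18/13z(1+7/16z) = 1 + z + 63/104z²
  Hence R(z) = 1 + z + 63/104z².

Solve |R(x)|<1 on ℝ⁻.
x=-0.35: |R|=0.7242
R=1: x+63/104x²=0 ⇒ x=−104/63=-1.6508; min R=1−1/(4·63/104)=0.5873>−1
Confirm numerically:
  x=-1.620: |R|=0.96978 <1
  x=-1.193: |R|=0.66916 <1
  x=-1.180: |R|=0.66347 <1
  x=-1.108: |R|=0.63568 <1
  x=-2.159: |R|=1.66466 >1
  x=-1.812: |R|=1.17695 >1
Interval (-1.6508, 0).

(-1.6508,0); λ=-12 ⇒ h* = (104/63)/12 = 0.1376.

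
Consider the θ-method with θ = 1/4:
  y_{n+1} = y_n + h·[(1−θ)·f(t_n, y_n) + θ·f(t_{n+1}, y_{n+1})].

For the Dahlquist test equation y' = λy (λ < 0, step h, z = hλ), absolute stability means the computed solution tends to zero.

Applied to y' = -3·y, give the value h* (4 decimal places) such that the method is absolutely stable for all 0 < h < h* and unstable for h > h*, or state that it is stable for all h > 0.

(-4.0000,0); λ=-3 ⇒ h* = (4)/3 = 1.3333.

Set f=λy, z=hλ:
  y_{n+1} = y_n + z·[3/4·y_n + 1/4·y_{n+1}] ⇒ (1 − 1/4z)y_{n+1} = (1 + 3/4z)y_n
  Hence R(z) = (1 + 3/4z)/(1 − 1/4z).

Need |R(x)|<1, x<0.
x=-0.46: |R|=0.5874
R=−1: 1+3/4x = −1+1/4x ⇒ -1/2x=2 ⇒ x=2/(-1/2)=-4.0000
Confirm numerically:
  x=-3.789: |R|=0.94582 <1
  x=-3.176: |R|=0.77035 <1
  x=-2.832: |R|=0.65808 <1
  x=-4.268: |R|=1.06483 >1
  x=-4.240: |R|=1.05825 >1
So |R|<1 on (-4.0000, 0).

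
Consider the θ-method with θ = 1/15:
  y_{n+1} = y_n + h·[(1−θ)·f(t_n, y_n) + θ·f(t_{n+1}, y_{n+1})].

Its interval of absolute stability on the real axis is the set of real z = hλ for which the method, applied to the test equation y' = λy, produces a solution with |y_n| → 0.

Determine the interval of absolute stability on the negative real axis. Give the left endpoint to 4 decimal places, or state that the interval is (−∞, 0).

Set f=λy, z=hλ:
  y_{n+1} = y_n + z·[14/15·y_n + 1/15·y_{n+1}] ⇒ (1 − 1/15z)y_{n+1} = (1 + 14/15z)y_n
  so R(z) = (1 + 14/15z)/(1 − 1/15z).

Find x<0 with |R(x)|<1.
x=-0.5: |R|=0.5161
R=−1: 1+14/15x = −1+1/15x ⇒ -13/15x=2 ⇒ x=2/(-13/15)=-2.3077
Confirm numerically:
  x=-2.212: |R|=0.92772 <1
  x=-1.375: |R|=0.25954 <1
  x=-0.974: |R|=0.08539 <1
  x=-2.813: |R|=1.36878 >1
  x=-2.429: |R|=1.09048 >1
So |R|<1 on (-2.3077, 0).

(-2.3077, 0).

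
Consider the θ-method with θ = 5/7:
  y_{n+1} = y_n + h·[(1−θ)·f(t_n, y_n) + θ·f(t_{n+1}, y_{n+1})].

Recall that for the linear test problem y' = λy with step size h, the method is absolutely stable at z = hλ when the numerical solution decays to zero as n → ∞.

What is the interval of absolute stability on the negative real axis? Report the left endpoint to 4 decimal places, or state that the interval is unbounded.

With y'=λy (z=hλ):
  y_{n+1} = y_n + z·[2/7·y_n + 5/7·y_{n+1}] ⇒ (1 − 5/7z)y_{n+1} = (1 + 2/7z)y_n
  Hence R(z) = (1 + 2/7z)/(1 − 5/7z).

Need |R(x)|<1, x<0.
x=-1.74: |R|=0.2242
x=-2: |R|=0.1765
x=-10: |R|=0.2281
x=-100: |R|=0.3807
θ=5/7≥1/2 ⇒ |1+2/7x|<|1−5/7x| ∀x<0 ⇒ unbounded interval.

interval (−∞, 0).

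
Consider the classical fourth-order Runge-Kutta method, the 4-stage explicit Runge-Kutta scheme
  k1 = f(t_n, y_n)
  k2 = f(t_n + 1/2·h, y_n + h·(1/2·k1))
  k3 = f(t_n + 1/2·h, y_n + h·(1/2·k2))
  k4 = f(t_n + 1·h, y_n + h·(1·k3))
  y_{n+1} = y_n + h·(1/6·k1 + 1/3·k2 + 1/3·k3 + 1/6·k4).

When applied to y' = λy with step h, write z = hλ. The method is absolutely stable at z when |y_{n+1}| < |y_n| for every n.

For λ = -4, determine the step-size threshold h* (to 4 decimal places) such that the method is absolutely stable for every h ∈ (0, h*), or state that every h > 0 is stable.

(-2.7853,0); λ=-4 ⇒ h* = 0.6963.

On y'=λy, z=hλ:
  order 4, 4-stage ⇒ R(z)=1+z+z^2/2+z^3/6+z^4/24
  (e.g. R(-0.84)=0.43476, |R|=0.43476)

Find x<0 with |R(x)|<1.
x=-0.84: |R|=0.4348
|R(-1.83)|=0.2903 |R(-1.74)|=0.2777 |R(-0.63)|=0.5333
Bisect:
  x_lo=-3.3570 |R|=2.2641  x_hi=-0.0747 |R|=0.9280
  mid=-1.71584 |R|=0.27543 →hi
  mid=-2.53641 |R|=0.68517 →hi
  mid=-2.94669 |R|=1.27189 →lo
  mid=-2.74155 |R|=0.93603 →hi
  mid=-2.84412 |R|=1.09238 →lo
  mid=-2.79284 |R|=1.01143 →lo
  mid=-2.76719 |R|=0.97305 →hi
  ...
  [-2.78542,-2.78522] ⇒ x*=-2.7853
Stable set (-2.7853, 0).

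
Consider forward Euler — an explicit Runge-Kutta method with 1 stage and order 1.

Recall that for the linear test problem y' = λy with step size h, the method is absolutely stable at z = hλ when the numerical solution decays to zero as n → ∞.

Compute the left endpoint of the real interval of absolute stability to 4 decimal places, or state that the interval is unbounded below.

left endpoint -2.0000.

Test eqn y'=λy, z=hλ:
  order 1, 1-stage ⇒ R(z)=1+z
  (e.g. R(-1.71)=-0.71000, |R|=0.71000)

Boundary: |R(x)|=1, x<0.
x=-1.71: |R|=0.7100
|R(-2.2)|=1.2000 |R(-1.37)|=0.3700 |R(-0.61)|=0.3900
Bisect:
  x_lo=-2.4999 |R|=1.4999  x_hi=-0.3672 |R|=0.6328
  mid=-1.43354 |R|=0.43354 →hi
  mid=-1.96672 |R|=0.96672 →hi
  mid=-2.23330 |R|=1.23330 →lo
  mid=-2.10001 |R|=1.10001 →lo
  mid=-2.03336 |R|=1.03336 →lo
  mid=-2.00004 |R|=1.00004 →lo
  mid=-1.98338 |R|=0.98338 →hi
  ...
  [-2.00004,-1.99991] ⇒ x*=-2.0000
Stable set (-2.0000, 0).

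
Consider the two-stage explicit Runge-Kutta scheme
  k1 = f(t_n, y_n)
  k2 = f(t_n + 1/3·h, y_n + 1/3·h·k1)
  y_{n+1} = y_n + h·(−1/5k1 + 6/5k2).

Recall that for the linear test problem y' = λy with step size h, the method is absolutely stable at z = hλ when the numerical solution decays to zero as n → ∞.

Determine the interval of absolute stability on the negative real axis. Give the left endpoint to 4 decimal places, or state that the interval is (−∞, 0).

With y'=λy (z=hλ):
  k1=λy_n ⇒ h·k1=z·y_n;  k2=λ(1+1/3z)y_n ⇒ h·k2=z(1+1/3z)y_n
  y_{n+1}/y_n = 1 − 1/5z + 6/5z(1+1/3z) = 1 + z + 2/5z²
  R(z) = 1 + z + 2/5z².

Solve |R(x)|<1 on ℝ⁻.
x=-1.11: |R|=0.3828
R=1: x+2/5x²=0 ⇒ x=−5/2=-2.5000; min R=1−1/(4·2/5)=0.3750>−1
Confirm numerically:
  x=-2.097: |R|=0.66196 <1
  x=-1.457: |R|=0.39214 <1
  x=-1.124: |R|=0.38135 <1
  x=-2.983: |R|=1.57632 >1
  x=-2.700: |R|=1.21600 >1
Interval (-2.5000, 0).

z∈(-2.5000,0).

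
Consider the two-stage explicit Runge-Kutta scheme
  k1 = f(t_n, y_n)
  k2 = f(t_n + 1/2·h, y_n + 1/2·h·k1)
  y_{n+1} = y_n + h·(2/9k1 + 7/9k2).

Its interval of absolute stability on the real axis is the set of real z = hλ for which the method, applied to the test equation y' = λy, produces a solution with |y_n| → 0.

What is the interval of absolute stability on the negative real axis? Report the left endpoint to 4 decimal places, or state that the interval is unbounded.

(-2.5714, 0).

With y'=λy (z=hλ):
  k1=λy_n ⇒ h·k1=z·y_n;  k2=λ(1+1/2z)y_n ⇒ h·k2=z(1+1/2z)y_n
  y_{n+1}/y_n = 1 + 2/9z + 7/9z(1+1/2z) = 1 + z + 7/18z²
  R(z) = 1 + z + 7/18z².

Find x<0 with |R(x)|<1.
x=-0.55: |R|=0.5676
R=1: x+7/18x²=0 ⇒ x=−18/7=-2.5714; min R=1−1/(4·7/18)=0.3571>−1
Confirm numerically:
  x=-1.414: |R|=0.36354 <1
  x=-1.258: |R|=0.35744 <1
  x=-1.252: |R|=0.35758 <1
  x=-1.173: |R|=0.36208 <1
  x=-2.907: |R|=1.37936 >1
  x=-2.594: |R|=1.02277 >1
Stable set (-2.5714, 0).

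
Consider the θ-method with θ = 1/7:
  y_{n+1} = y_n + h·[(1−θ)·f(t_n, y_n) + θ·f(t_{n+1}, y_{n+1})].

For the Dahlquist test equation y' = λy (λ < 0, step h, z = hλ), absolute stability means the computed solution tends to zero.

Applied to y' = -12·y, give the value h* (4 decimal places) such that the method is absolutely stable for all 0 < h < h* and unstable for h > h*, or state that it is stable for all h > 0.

(-2.8000,0); λ=-12 ⇒ h* = (14/5)/12 = 0.2333.

Set f=λy, z=hλ:
  y_{n+1} = y_n + z·[6/7·y_n + 1/7·y_{n+1}] ⇒ (1 − 1/7z)y_{n+1} = (1 + 6/7z)y_n
  so R(z) = (1 + 6/7z)/(1 − 1/7z).

Solve |R(x)|<1 on ℝ⁻.
x=-1.56: |R|=0.2757
R=−1: 1+6/7x = −1+1/7x ⇒ -5/7x=2 ⇒ x=2/(-5/7)=-2.8000
Confirm numerically:
  x=-2.235: |R|=0.69410 <1
  x=-2.117: |R|=0.62543 <1
  x=-2.106: |R|=0.61893 <1
  x=-1.944: |R|=0.52147 <1
  x=-3.301: |R|=1.24318 >1
  x=-3.285: |R|=1.23578 >1
Interval (-2.8000, 0).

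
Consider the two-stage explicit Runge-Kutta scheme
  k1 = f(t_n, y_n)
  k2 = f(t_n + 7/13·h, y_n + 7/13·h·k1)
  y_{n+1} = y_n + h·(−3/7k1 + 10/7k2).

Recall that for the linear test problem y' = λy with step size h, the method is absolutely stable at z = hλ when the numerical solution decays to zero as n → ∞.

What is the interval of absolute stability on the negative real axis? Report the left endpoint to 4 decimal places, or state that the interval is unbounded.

z∈(-1.3000,0).

On y'=λy, z=hλ:
  k1=λy_n ⇒ h·k1=z·y_n;  k2=λ(1+7/13z)y_n ⇒ h·k2=z(1+7/13z)y_n
  y_{n+1}/y_n = 1 − 3/7z + 10/7z(1+7/13z) = 1 + z + 10/13z²
  Hence R(z) = 1 + z + 10/13z².

Solve |R(x)|<1 on ℝ⁻.
x=-1.59: |R|=1.3547
R=1: x+10/13x²=0 ⇒ x=−13/10=-1.3000; min R=1−1/(4·10/13)=0.6750>−1
Confirm numerically:
  x=-1.114: |R|=0.84061 <1
  x=-0.907: |R|=0.72581 <1
  x=-0.566: |R|=0.68043 <1
  x=-1.891: |R|=1.85968 >1
  x=-1.675: |R|=1.48317 >1
Interval (-1.3000, 0).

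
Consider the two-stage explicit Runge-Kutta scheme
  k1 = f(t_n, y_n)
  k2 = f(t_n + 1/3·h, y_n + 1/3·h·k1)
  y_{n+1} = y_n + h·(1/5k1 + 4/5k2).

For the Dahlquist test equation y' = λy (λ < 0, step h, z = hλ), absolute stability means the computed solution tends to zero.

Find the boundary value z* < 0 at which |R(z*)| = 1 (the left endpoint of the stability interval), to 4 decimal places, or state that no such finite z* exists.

left endpoint -3.7500.

With y'=λy (z=hλ):
  k1=λy_n ⇒ h·k1=z·y_n;  k2=λ(1+1/3z)y_n ⇒ h·k2=z(1+1/3z)y_n
  y_{n+1}/y_n = 1 + 1/5z + 4/5z(1+1/3z) = 1 + z + 4/15z²
  ⇒ R(z) = 1 + z + 4/15z².

Need |R(x)|<1, x<0.
x=-1.6: |R|=0.0827
R=1: x+4/15x²=0 ⇒ x=−15/4=-3.7500; min R=1−1/(4·4/15)=0.0625>−1
Confirm numerically:
  x=-3.597: |R|=0.85324 <1
  x=-3.074: |R|=0.44586 <1
  x=-2.301: |R|=0.11089 <1
  x=-4.300: |R|=1.63067 >1
  x=-3.876: |R|=1.13023 >1
  x=-3.846: |R|=1.09846 >1
So |R|<1 on (-3.7500, 0).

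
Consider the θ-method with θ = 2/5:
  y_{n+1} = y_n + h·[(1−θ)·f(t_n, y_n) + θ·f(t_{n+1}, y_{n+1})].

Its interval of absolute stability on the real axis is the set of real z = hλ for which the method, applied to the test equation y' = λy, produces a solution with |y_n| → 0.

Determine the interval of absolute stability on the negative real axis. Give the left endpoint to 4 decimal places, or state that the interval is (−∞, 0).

With y'=λy (z=hλ):
  y_{n+1} = y_n + z·[3/5·y_n + 2/5·y_{n+1}] ⇒ (1 − 2/5z)y_{n+1} = (1 + 3/5z)y_n
  ⇒ R(z) = (1 + 3/5z)/(1 − 2/5z).

Boundary: |R(x)|=1, x<0.
x=-1.28: |R|=0.1534
R=−1: 1+3/5x = −1+2/5x ⇒ -1/5x=2 ⇒ x=2/(-1/5)=-10.0000
Confirm numerically:
  x=-7.693: |R|=0.88683 <1
  x=-5.148: |R|=0.68279 <1
  x=-4.311: |R|=0.58237 <1
  x=-4.299: |R|=0.58075 <1
  x=-10.506: |R|=1.01945 >1
  x=-10.293: |R|=1.01145 >1
Stable set (-10.0000, 0).

(-10.0000, 0).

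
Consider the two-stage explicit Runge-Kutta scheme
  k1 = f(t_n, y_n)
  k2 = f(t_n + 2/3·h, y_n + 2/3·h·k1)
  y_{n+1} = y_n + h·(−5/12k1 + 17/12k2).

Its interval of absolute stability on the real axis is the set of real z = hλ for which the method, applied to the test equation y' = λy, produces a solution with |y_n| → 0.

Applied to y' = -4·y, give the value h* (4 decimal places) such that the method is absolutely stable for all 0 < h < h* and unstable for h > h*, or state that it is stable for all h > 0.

With y'=λy (z=hλ):
  k1=λy_n ⇒ h·k1=z·y_n;  k2=λ(1+2/3z)y_n ⇒ h·k2=z(1+2/3z)y_n
  y_{n+1}/y_n = 1 − 5/12z + 17/12z(1+2/3z) = 1 + z + 17/18z²
  R(z) = 1 + z + 17/18z².

Boundary: |R(x)|=1, x<0.
x=-1.24: |R|=1.2122
R=1: x+17/18x²=0 ⇒ x=−18/17=-1.0588; min R=1−1/(4·17/18)=0.7353>−1
Confirm numerically:
  x=-0.814: |R|=0.81179 <1
  x=-0.699: |R|=0.76246 <1
  x=-0.493: |R|=0.73655 <1
  x=-1.637: |R|=1.89389 >1
  x=-1.448: |R|=1.53222 >1
Stable set (-1.0588, 0).

(-1.0588,0); λ=-4 ⇒ h* = (18/17)/4 = 0.2647.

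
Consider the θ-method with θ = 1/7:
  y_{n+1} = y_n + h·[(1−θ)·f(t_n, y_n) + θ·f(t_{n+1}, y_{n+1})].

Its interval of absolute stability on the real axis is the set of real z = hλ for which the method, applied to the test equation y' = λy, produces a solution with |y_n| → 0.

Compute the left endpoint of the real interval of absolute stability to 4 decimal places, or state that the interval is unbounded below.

With y'=λy (z=hλ):
  y_{n+1} = y_n + z·[6/7·y_n + 1/7·y_{n+1}] ⇒ (1 − 1/7z)y_{n+1} = (1 + 6/7z)y_n
  ⇒ R(z) = (1 + 6/7z)/(1 − 1/7z).

Need |R(x)|<1, x<0.
x=-1.76: |R|=0.4064
R=−1: 1+6/7x = −1+1/7x ⇒ -5/7x=2 ⇒ x=2/(-5/7)=-2.8000
Confirm numerically:
  x=-2.476: |R|=0.82904 <1
  x=-2.416: |R|=0.79609 <1
  x=-1.622: |R|=0.31686 <1
  x=-1.594: |R|=0.29835 <1
  x=-3.322: |R|=1.25286 >1
  x=-3.147: |R|=1.17099 >1
  x=-2.934: |R|=1.06745 >1
Interval (-2.8000, 0).

left endpoint -2.8000.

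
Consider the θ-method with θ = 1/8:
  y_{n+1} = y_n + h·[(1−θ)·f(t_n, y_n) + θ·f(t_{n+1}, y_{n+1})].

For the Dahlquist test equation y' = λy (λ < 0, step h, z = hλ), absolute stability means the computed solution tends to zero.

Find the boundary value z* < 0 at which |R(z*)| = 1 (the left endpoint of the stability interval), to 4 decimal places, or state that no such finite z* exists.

Set f=λy, z=hλ:
  y_{n+1} = y_n + z·[7/8·y_n + 1/8·y_{n+1}] ⇒ (1 − 1/8z)y_{n+1} = (1 + 7/8z)y_n
  so R(z) = (1 + 7/8z)/(1 − 1/8z).

Find x<0 with |R(x)|<1.
x=-1.64: |R|=0.3610
R=−1: 1+7/8x = −1+1/8x ⇒ -3/4x=2 ⇒ x=2/(-3/4)=-2.6667
Confirm numerically:
  x=-1.256: |R|=0.08557 <1
  x=-1.124: |R|=0.01447 <1
  x=-1.106: |R|=0.02833 <1
  x=-3.106: |R|=1.23735 >1
  x=-2.990: |R|=1.17652 >1
  x=-2.780: |R|=1.06308 >1
Interval (-2.6667, 0).

z* = -2.6667.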